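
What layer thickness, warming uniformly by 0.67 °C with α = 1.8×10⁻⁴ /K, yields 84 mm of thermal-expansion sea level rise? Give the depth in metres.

about 697 m

H = Δh/(αΔT) = 0.084 / (1.8×10⁻⁴ × 0.67) ≈ 696.5 m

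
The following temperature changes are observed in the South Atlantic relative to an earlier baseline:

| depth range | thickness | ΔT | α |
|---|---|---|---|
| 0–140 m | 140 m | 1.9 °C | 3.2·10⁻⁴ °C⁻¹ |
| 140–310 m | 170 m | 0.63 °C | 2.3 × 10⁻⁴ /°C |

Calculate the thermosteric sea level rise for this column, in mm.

0–140 m: 140 × 1.9 × 3.2×10⁻⁴ = 0.08512 m
Layer 2: 170 × 0.63 × 2.3×10⁻⁴ = 0.024633 m
Δh = 0.08512 + 0.024633 = 0.109753 m

about 110 mm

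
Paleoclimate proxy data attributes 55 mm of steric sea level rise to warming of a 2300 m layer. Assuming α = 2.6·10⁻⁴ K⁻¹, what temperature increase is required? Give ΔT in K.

about 0.092 K

ΔT = Δh/(αH) = 0.055 / (2.6×10⁻⁴ × 2300) ≈ 0.09197 K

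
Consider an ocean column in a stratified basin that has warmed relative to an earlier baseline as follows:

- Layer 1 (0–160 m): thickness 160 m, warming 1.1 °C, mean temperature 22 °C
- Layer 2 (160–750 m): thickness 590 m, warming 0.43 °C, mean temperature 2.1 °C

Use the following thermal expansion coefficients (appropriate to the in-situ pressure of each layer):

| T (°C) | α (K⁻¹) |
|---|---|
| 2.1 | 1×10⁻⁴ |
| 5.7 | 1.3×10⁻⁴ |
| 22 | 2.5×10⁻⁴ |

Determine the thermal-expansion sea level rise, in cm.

Layer 1 at 22 °C → α = 2.5×10⁻⁴ K⁻¹
Layer 2 at 2.1 °C → α = 1×10⁻⁴ K⁻¹
160 × 2.5×10⁻⁴ × 1.1 = 0.04400 m
Layer 2: 0.43 × 590 × 1×10⁻⁴ = 0.02537 m
Δh = 0.04400 + 0.02537 = 0.06937 m ≈ 6.94 cm

6.94 cm of thermosteric rise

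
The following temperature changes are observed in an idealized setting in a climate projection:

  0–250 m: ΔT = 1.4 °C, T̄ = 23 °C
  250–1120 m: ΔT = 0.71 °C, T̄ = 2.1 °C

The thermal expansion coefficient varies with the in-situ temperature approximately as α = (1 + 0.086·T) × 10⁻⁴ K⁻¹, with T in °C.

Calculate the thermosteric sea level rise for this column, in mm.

177 mm of thermosteric rise

Layer 1: α = (1 + 0.086×23)×10⁻⁴ = 2.978×10⁻⁴ K⁻¹
Layer 2: α = (1 + 0.086×2.1)×10⁻⁴ = 1.1806×10⁻⁴ K⁻¹
Layer 1: 2.978×10⁻⁴ × 1.4 × 250 = 0.10423 m
250–1120 m: 0.71 × 1.1806×10⁻⁴ × 870 = 0.072925662 m
Δh = 0.10423 + 0.072925662 = 0.177155662 m ≈ 177 mm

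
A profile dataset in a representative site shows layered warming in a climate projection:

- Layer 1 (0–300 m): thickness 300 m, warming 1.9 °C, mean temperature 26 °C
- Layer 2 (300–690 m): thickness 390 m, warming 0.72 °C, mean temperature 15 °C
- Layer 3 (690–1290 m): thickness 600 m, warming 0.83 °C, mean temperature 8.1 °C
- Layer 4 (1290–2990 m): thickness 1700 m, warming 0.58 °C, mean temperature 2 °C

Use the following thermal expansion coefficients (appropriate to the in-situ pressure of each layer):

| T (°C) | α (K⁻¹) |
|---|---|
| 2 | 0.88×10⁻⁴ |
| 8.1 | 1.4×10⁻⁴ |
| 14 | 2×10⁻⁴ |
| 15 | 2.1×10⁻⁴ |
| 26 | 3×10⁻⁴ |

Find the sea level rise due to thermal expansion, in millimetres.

Layer 1 at 26 °C → α = 3×10⁻⁴ K⁻¹
Layer 2 at 15 °C → α = 2.1×10⁻⁴ K⁻¹
Layer 3 at 8.1 °C → α = 1.4×10⁻⁴ K⁻¹
Layer 4 at 2 °C → α = 0.88×10⁻⁴ K⁻¹
0–300 m: 3×10⁻⁴ × 300 × 1.9 = 0.17100 m
2.1×10⁻⁴ × 390 × 0.72 = 0.058968 m
600 × 1.4×10⁻⁴ × 0.83 = 0.06972 m
0.58 × 0.88×10⁻⁴ × 1700 = 0.086768 m
Δh = 0.17100 + 0.058968 + 0.06972 + 0.086768 = 0.386456 m

386 mm of thermosteric rise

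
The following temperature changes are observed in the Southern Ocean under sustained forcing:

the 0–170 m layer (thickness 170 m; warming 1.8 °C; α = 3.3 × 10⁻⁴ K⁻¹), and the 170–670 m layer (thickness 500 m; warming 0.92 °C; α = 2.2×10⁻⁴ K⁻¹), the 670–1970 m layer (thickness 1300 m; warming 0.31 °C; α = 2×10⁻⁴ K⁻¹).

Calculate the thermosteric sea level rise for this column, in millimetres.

about 283 mm

Layer 1: 3.3×10⁻⁴ × 170 × 1.8 = 0.10098 m
Layer 2: 500 × 0.92 × 2.2×10⁻⁴ = 0.10120 m
1300 × 0.31 × 2×10⁻⁴ = 0.08060 m
Δh = 0.10098 + 0.10120 + 0.08060 = 0.28278 m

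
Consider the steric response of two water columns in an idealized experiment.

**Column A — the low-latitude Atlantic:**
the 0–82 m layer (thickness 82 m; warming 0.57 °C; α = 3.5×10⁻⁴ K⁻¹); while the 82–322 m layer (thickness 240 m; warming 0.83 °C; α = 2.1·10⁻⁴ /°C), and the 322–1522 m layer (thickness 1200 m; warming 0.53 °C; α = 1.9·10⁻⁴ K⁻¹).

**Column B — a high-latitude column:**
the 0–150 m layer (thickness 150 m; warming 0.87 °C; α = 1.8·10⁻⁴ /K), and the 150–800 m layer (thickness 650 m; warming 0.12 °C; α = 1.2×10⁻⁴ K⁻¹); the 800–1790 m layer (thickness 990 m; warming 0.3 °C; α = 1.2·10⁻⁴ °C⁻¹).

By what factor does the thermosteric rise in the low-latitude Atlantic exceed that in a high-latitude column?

A 0–82 m: 0.57 × 3.5×10⁻⁴ × 82 = 0.016359 m
A Layer 2: 2.1×10⁻⁴ × 0.83 × 240 = 0.041832 m
A 1200 × 1.9×10⁻⁴ × 0.53 = 0.12084 m
A total: 0.179031 m
B 0.87 × 150 × 1.8×10⁻⁴ = 0.02349 m
B 150–800 m: 1.2×10⁻⁴ × 650 × 0.12 = 0.00936 m
B Layer 3: 990 × 1.2×10⁻⁴ × 0.3 = 0.03564 m
B total: 0.06849 m
Ratio: 0.179031 / 0.06849 ≈ 2.614

2.61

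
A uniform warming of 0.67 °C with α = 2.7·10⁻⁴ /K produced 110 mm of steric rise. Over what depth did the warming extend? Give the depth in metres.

H = Δh/(αΔT) = 0.11 / (2.7×10⁻⁴ × 0.67) ≈ 608.1 m

608 m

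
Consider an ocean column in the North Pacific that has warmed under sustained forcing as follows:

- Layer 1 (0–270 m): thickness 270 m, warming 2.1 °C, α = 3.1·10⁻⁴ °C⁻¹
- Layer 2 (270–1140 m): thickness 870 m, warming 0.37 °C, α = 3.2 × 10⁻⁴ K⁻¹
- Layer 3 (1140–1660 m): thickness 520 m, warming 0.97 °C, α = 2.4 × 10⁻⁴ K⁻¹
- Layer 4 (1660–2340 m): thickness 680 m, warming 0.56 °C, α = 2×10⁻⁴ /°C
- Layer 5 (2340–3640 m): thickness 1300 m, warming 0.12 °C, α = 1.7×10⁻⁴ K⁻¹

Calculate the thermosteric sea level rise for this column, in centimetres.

Layer 1: 2.1 × 3.1×10⁻⁴ × 270 = 0.17577 m
270–1140 m: 0.37 × 870 × 3.2×10⁻⁴ = 0.103008 m
Layer 3: 0.97 × 2.4×10⁻⁴ × 520 = 0.121056 m
Layer 4: 2×10⁻⁴ × 0.56 × 680 = 0.07616 m
2340–3640 m: 0.12 × 1300 × 1.7×10⁻⁴ = 0.02652 m
Δh = 0.17577 + 0.103008 + 0.121056 + 0.07616 + 0.02652 = 0.502514 m ≈ 50.3 cm

Δh ≈ 50.3 cm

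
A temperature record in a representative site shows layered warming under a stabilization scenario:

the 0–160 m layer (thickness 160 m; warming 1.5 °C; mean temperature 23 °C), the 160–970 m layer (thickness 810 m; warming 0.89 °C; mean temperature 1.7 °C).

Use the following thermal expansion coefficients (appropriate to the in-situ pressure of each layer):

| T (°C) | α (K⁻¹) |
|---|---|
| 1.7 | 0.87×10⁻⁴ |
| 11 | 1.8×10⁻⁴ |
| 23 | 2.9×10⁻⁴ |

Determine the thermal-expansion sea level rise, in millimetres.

Layer 1 at 23 °C → α = 2.9×10⁻⁴ K⁻¹
Layer 2 at 1.7 °C → α = 0.87×10⁻⁴ K⁻¹
2.9×10⁻⁴ × 160 × 1.5 = 0.06960 m
160–970 m: 810 × 0.87×10⁻⁴ × 0.89 = 0.0627183 m
Δh = 0.06960 + 0.0627183 = 0.1323183 m

Δh ≈ 132 mm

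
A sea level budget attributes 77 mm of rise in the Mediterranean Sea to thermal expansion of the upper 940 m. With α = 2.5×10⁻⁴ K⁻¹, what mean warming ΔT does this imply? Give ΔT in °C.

ΔT = Δh/(αH) = 0.077 / (2.5×10⁻⁴ × 940) ≈ 0.3277 °C

0.33 °C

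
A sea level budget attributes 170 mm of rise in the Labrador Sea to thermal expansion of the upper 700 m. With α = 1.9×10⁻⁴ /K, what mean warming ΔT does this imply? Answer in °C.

ΔT = Δh/(αH) = 0.17 / (1.9×10⁻⁴ × 700) ≈ 1.278 °C

1.28 °C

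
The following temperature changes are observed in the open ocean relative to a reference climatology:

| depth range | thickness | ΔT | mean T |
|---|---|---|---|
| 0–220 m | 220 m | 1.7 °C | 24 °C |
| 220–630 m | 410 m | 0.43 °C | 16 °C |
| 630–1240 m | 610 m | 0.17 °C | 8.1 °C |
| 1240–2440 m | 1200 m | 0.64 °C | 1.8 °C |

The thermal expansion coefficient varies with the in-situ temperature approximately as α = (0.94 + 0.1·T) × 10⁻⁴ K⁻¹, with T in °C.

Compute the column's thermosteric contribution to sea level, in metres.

Layer 1: α = (0.94 + 0.1×24)×10⁻⁴ = 3.34×10⁻⁴ K⁻¹
Layer 2: α = (0.94 + 0.1×16)×10⁻⁴ = 2.54×10⁻⁴ K⁻¹
Layer 3: α = (0.94 + 0.1×8.1)×10⁻⁴ = 1.75×10⁻⁴ K⁻¹
Layer 4: α = (0.94 + 0.1×1.8)×10⁻⁴ = 1.12×10⁻⁴ K⁻¹
220 × 3.34×10⁻⁴ × 1.7 = 0.124916 m
Layer 2: 410 × 0.43 × 2.54×10⁻⁴ = 0.0447802 m
Layer 3: 0.17 × 610 × 1.75×10⁻⁴ = 0.0181475 m
Layer 4: 1200 × 1.12×10⁻⁴ × 0.64 = 0.086016 m
Δh = 0.124916 + 0.0447802 + 0.0181475 + 0.086016 = 0.2738597 m

Δh = 0.274 m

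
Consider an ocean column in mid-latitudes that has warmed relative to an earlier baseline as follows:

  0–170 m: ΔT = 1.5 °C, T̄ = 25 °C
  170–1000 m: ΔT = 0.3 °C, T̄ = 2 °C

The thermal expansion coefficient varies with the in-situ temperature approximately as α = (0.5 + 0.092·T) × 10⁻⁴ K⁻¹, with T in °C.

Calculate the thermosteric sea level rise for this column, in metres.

Layer 1: α = (0.5 + 0.092×25)×10⁻⁴ = 2.8×10⁻⁴ K⁻¹
Layer 2: α = (0.5 + 0.092×2)×10⁻⁴ = 0.684×10⁻⁴ K⁻¹
0–170 m: 1.5 × 170 × 2.8×10⁻⁴ = 0.07140 m
0.684×10⁻⁴ × 830 × 0.3 = 0.0170316 m
Δh = 0.07140 + 0.0170316 = 0.0884316 m

0.088 m of thermosteric rise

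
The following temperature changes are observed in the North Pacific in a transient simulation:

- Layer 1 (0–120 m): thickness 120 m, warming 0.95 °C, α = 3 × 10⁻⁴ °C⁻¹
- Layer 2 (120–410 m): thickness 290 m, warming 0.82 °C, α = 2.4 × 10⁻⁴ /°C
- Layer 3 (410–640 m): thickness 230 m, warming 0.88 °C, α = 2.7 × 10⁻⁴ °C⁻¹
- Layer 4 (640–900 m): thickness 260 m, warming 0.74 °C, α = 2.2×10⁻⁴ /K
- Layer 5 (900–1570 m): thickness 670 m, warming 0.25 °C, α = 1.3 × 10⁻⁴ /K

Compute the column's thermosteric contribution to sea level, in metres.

0.95 × 120 × 3×10⁻⁴ = 0.03420 m
Layer 2: 2.4×10⁻⁴ × 0.82 × 290 = 0.057072 m
410–640 m: 230 × 0.88 × 2.7×10⁻⁴ = 0.054648 m
0.74 × 2.2×10⁻⁴ × 260 = 0.042328 m
Layer 5: 1.3×10⁻⁴ × 670 × 0.25 = 0.021775 m
Δh = 0.03420 + 0.057072 + 0.054648 + 0.042328 + 0.021775 = 0.210023 m

Δh = 0.210 m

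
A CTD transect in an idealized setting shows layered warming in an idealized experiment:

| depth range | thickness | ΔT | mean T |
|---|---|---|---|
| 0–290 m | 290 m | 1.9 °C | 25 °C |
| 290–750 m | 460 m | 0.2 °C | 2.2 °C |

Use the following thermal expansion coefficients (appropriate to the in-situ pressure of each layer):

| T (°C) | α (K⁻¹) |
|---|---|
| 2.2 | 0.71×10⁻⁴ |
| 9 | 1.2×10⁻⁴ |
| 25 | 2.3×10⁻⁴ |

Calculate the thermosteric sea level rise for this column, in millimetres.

133 mm of thermosteric rise

Layer 1 at 25 °C → α = 2.3×10⁻⁴ K⁻¹
Layer 2 at 2.2 °C → α = 0.71×10⁻⁴ K⁻¹
Layer 1: 290 × 2.3×10⁻⁴ × 1.9 = 0.12673 m
0.71×10⁻⁴ × 460 × 0.2 = 0.006532 m
Δh = 0.12673 + 0.006532 = 0.133262 m ≈ 133 mm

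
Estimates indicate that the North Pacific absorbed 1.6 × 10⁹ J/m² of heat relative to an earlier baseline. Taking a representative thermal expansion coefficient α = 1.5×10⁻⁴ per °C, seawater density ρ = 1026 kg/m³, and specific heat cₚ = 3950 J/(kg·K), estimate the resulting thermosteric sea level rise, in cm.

Δh = αQ/(ρcₚ) = 1.5×10⁻⁴ × 1.6×10⁹ / (1026 × 3950) ≈ 0.05922 m

about 5.92 cm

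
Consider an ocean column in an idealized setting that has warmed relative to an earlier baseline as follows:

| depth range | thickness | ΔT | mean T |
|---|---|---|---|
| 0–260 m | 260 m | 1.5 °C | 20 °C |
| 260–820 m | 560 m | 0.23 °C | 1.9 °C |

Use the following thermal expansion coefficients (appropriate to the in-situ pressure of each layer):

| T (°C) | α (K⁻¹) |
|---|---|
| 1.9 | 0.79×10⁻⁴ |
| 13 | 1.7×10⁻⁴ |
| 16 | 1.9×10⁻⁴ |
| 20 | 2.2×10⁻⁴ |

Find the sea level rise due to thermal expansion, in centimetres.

Layer 1 at 20 °C → α = 2.2×10⁻⁴ K⁻¹
Layer 2 at 1.9 °C → α = 0.79×10⁻⁴ K⁻¹
0–260 m: 260 × 1.5 × 2.2×10⁻⁴ = 0.08580 m
Layer 2: 0.23 × 0.79×10⁻⁴ × 560 = 0.0101752 m
Δh = 0.08580 + 0.0101752 = 0.0959752 m

about 9.60 cm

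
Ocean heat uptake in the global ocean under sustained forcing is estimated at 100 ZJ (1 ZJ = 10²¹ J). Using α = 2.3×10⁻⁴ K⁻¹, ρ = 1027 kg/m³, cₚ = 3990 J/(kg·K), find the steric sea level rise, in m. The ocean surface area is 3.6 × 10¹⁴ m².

Per unit area: Q = 100×10²¹ / (3.6×10¹⁴) ≈ 2.778×10⁸ J/m²
Δh = αQ/(ρcₚ) = 2.3×10⁻⁴ × 2.778×10⁸ / (1027 × 3990) ≈ 0.015593 m

about 0.0156 m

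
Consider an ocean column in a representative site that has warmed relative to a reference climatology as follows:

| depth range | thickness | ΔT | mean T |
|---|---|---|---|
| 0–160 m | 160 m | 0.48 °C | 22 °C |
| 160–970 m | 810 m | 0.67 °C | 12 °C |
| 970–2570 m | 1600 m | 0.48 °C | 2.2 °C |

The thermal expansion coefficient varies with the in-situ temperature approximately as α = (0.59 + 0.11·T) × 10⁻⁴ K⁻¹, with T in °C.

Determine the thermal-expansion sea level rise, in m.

0.191 m of thermosteric rise

Layer 1: α = (0.59 + 0.11×22)×10⁻⁴ = 3.01×10⁻⁴ K⁻¹
Layer 2: α = (0.59 + 0.11×12)×10⁻⁴ = 1.91×10⁻⁴ K⁻¹
Layer 3: α = (0.59 + 0.11×2.2)×10⁻⁴ = 0.832×10⁻⁴ K⁻¹
0–160 m: 160 × 0.48 × 3.01×10⁻⁴ = 0.0231168 m
810 × 0.67 × 1.91×10⁻⁴ = 0.1036557 m
Layer 3: 1600 × 0.48 × 0.832×10⁻⁴ = 0.0638976 m
Δh = 0.0231168 + 0.1036557 + 0.0638976 = 0.1906701 m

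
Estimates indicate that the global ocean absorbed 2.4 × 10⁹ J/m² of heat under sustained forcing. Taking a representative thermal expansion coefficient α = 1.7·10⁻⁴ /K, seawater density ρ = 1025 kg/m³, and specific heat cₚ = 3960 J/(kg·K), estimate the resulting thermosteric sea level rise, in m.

0.101 m of thermosteric rise

Δh = αQ/(ρcₚ) = 1.7×10⁻⁴ × 2.4×10⁹ / (1025 × 3960) ≈ 0.10052 m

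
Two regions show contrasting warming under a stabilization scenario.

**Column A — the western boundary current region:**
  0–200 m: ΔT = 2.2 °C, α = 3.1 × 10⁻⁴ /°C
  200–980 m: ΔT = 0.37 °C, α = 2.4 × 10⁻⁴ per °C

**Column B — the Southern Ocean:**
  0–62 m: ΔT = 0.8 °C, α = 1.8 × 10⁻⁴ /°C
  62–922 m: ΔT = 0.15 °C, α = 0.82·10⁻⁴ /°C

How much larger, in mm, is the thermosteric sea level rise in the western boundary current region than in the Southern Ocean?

190 mm larger

A 3.1×10⁻⁴ × 2.2 × 200 = 0.13640 m
A Layer 2: 780 × 0.37 × 2.4×10⁻⁴ = 0.069264 m
A total: 0.205664 m
B 0–62 m: 1.8×10⁻⁴ × 0.8 × 62 = 0.008928 m
B 62–922 m: 0.15 × 860 × 0.82×10⁻⁴ = 0.010578 m
B total: 0.019506 m
Difference: 0.205664 − 0.019506 = 0.186158 m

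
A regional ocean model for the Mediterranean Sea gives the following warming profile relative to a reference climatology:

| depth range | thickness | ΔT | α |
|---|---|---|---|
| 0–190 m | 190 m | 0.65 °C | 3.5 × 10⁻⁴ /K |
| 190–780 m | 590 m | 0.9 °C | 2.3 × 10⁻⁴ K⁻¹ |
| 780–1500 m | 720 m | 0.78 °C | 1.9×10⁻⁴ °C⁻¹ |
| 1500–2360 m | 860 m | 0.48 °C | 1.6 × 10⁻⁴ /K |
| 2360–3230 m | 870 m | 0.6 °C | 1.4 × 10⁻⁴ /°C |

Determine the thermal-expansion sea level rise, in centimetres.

41.1 cm of thermosteric rise

Layer 1: 0.65 × 3.5×10⁻⁴ × 190 = 0.043225 m
190–780 m: 590 × 2.3×10⁻⁴ × 0.9 = 0.12213 m
Layer 3: 720 × 1.9×10⁻⁴ × 0.78 = 0.106704 m
1500–2360 m: 0.48 × 860 × 1.6×10⁻⁴ = 0.066048 m
1.4×10⁻⁴ × 870 × 0.6 = 0.07308 m
Δh = 0.043225 + 0.12213 + 0.106704 + 0.066048 + 0.07308 = 0.411187 m ≈ 41.1 cm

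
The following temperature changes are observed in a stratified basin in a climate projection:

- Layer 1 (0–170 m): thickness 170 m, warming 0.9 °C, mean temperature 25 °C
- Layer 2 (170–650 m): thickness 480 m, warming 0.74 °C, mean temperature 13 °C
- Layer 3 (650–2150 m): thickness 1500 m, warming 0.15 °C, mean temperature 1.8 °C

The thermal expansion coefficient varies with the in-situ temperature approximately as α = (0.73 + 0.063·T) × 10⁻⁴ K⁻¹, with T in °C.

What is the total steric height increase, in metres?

Layer 1: α = (0.73 + 0.063×25)×10⁻⁴ = 2.305×10⁻⁴ K⁻¹
Layer 2: α = (0.73 + 0.063×13)×10⁻⁴ = 1.549×10⁻⁴ K⁻¹
Layer 3: α = (0.73 + 0.063×1.8)×10⁻⁴ = 0.8434×10⁻⁴ K⁻¹
Layer 1: 2.305×10⁻⁴ × 0.9 × 170 = 0.0352665 m
170–650 m: 480 × 1.549×10⁻⁴ × 0.74 = 0.05502048 m
0.8434×10⁻⁴ × 1500 × 0.15 = 0.0189765 m
Δh = 0.0352665 + 0.05502048 + 0.0189765 = 0.10926348 m

Δh = 0.109 m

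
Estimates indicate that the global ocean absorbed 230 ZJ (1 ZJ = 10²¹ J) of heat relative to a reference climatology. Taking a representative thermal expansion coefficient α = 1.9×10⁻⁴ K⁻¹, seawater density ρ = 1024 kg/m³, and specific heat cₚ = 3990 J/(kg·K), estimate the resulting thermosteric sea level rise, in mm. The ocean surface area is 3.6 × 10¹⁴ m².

29.7 mm

Per unit area: Q = 230×10²¹ / (3.6×10¹⁴) ≈ 6.389×10⁸ J/m²
Δh = αQ/(ρcₚ) = 1.9×10⁻⁴ × 6.389×10⁸ / (1024 × 3990) ≈ 0.029711 m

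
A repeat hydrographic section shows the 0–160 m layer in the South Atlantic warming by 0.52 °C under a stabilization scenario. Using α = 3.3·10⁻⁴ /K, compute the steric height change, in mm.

Δh ≈ 27.5 mm

Δh = αΔT·H = 3.3×10⁻⁴ × 0.52 × 160 = 0.027456 m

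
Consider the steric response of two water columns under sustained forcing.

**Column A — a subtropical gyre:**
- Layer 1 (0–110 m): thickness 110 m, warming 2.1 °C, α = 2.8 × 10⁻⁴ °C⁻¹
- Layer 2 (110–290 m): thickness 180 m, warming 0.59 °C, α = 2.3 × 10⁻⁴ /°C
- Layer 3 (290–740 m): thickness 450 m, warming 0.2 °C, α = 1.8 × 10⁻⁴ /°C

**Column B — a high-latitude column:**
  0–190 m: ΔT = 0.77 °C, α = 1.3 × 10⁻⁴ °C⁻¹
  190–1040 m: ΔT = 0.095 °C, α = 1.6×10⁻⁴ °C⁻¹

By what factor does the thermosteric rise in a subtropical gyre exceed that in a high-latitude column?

A 2.1 × 2.8×10⁻⁴ × 110 = 0.06468 m
A 110–290 m: 0.59 × 2.3×10⁻⁴ × 180 = 0.024426 m
A Layer 3: 1.8×10⁻⁴ × 450 × 0.2 = 0.01620 m
A total: 0.105306 m
B Layer 1: 190 × 1.3×10⁻⁴ × 0.77 = 0.019019 m
B 190–1040 m: 1.6×10⁻⁴ × 850 × 0.095 = 0.01292 m
B total: 0.031939 m
Ratio: 0.105306 / 0.031939 ≈ 3.297

a factor of 3.3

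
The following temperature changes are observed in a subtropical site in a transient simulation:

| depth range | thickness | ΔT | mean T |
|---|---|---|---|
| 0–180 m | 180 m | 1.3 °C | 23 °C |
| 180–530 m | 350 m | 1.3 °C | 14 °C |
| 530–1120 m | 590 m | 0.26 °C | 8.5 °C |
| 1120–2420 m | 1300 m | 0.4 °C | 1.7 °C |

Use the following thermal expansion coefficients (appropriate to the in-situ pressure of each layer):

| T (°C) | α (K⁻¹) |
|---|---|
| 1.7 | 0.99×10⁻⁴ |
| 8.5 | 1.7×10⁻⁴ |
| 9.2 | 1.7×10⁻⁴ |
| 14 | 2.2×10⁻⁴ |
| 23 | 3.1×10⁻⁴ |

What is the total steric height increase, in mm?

Layer 1 at 23 °C → α = 3.1×10⁻⁴ K⁻¹
Layer 2 at 14 °C → α = 2.2×10⁻⁴ K⁻¹
Layer 3 at 8.5 °C → α = 1.7×10⁻⁴ K⁻¹
Layer 4 at 1.7 °C → α = 0.99×10⁻⁴ K⁻¹
Layer 1: 3.1×10⁻⁴ × 1.3 × 180 = 0.07254 m
Layer 2: 350 × 1.3 × 2.2×10⁻⁴ = 0.10010 m
1.7×10⁻⁴ × 0.26 × 590 = 0.026078 m
1120–2420 m: 1300 × 0.4 × 0.99×10⁻⁴ = 0.05148 m
Δh = 0.07254 + 0.10010 + 0.026078 + 0.05148 = 0.250198 m

Δh ≈ 250 mm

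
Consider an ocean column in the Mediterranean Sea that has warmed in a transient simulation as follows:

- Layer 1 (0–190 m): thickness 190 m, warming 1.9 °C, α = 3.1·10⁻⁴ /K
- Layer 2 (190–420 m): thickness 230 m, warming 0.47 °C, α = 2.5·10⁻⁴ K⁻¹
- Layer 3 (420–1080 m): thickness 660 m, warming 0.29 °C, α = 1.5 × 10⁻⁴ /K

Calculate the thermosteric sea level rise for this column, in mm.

168 mm

Layer 1: 1.9 × 190 × 3.1×10⁻⁴ = 0.11191 m
2.5×10⁻⁴ × 0.47 × 230 = 0.027025 m
1.5×10⁻⁴ × 660 × 0.29 = 0.02871 m
Δh = 0.11191 + 0.027025 + 0.02871 = 0.167645 m ≈ 168 mm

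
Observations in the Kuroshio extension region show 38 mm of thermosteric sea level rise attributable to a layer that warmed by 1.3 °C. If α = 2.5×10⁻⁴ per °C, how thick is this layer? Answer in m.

120 m

H = Δh/(αΔT) = 0.038 / (2.5×10⁻⁴ × 1.3) ≈ 116.9 m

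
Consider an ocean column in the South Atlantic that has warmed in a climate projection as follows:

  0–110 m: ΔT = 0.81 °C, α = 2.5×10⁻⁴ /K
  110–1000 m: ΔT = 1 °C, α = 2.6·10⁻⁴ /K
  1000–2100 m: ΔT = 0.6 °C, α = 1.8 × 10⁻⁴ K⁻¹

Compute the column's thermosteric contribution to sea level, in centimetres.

Δh ≈ 37 cm

0–110 m: 2.5×10⁻⁴ × 0.81 × 110 = 0.022275 m
110–1000 m: 890 × 2.6×10⁻⁴ × 1 = 0.23140 m
1000–2100 m: 1100 × 1.8×10⁻⁴ × 0.6 = 0.11880 m
Δh = 0.022275 + 0.23140 + 0.11880 = 0.372475 m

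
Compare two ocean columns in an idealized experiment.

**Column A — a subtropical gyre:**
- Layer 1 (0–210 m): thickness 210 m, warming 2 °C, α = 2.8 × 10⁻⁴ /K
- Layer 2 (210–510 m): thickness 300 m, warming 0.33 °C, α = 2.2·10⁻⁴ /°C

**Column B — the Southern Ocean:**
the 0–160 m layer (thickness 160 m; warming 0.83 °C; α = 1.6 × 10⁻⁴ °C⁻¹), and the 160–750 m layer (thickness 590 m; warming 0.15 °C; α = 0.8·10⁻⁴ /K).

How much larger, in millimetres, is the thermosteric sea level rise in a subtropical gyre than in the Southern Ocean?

A 0–210 m: 2 × 210 × 2.8×10⁻⁴ = 0.11760 m
A Layer 2: 2.2×10⁻⁴ × 0.33 × 300 = 0.02178 m
A total: 0.13938 m
B Layer 1: 1.6×10⁻⁴ × 160 × 0.83 = 0.021248 m
B 160–750 m: 0.15 × 0.8×10⁻⁴ × 590 = 0.00708 m
B total: 0.028328 m
Difference: 0.13938 − 0.028328 = 0.111052 m

Δh_A − Δh_B ≈ 110 mm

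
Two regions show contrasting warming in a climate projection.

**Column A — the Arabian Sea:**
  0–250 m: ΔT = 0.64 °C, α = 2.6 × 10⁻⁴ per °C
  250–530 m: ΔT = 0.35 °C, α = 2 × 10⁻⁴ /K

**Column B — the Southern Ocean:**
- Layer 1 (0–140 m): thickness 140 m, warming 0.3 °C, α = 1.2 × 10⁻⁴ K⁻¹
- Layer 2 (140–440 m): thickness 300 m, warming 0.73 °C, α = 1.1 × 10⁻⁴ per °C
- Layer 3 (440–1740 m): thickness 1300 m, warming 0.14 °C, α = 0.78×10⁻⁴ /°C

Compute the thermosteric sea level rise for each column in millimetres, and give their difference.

A Layer 1: 2.6×10⁻⁴ × 250 × 0.64 = 0.04160 m
A Layer 2: 280 × 2×10⁻⁴ × 0.35 = 0.01960 m
A total: 0.06120 m
B 0–140 m: 140 × 1.2×10⁻⁴ × 0.3 = 0.00504 m
B Layer 2: 300 × 1.1×10⁻⁴ × 0.73 = 0.02409 m
B 440–1740 m: 1300 × 0.14 × 0.78×10⁻⁴ = 0.014196 m
B total: 0.043326 m
Difference: 0.06120 − 0.043326 = 0.017874 m

Δh_A ≈ 61.2 mm, Δh_B ≈ 43.3 mm; difference ≈ 17.9 mm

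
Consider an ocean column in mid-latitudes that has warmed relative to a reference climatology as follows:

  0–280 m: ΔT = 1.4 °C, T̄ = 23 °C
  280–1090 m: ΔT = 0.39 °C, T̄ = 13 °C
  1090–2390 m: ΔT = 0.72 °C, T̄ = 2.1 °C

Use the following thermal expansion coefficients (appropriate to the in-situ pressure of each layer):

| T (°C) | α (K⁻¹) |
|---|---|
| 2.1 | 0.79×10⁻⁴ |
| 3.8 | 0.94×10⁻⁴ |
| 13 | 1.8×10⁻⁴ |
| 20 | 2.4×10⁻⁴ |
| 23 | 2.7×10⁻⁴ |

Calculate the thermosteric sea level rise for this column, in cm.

Layer 1 at 23 °C → α = 2.7×10⁻⁴ K⁻¹
Layer 2 at 13 °C → α = 1.8×10⁻⁴ K⁻¹
Layer 3 at 2.1 °C → α = 0.79×10⁻⁴ K⁻¹
0–280 m: 280 × 1.4 × 2.7×10⁻⁴ = 0.10584 m
280–1090 m: 0.39 × 810 × 1.8×10⁻⁴ = 0.056862 m
1090–2390 m: 0.72 × 0.79×10⁻⁴ × 1300 = 0.073944 m
Δh = 0.10584 + 0.056862 + 0.073944 = 0.236646 m

about 24 cm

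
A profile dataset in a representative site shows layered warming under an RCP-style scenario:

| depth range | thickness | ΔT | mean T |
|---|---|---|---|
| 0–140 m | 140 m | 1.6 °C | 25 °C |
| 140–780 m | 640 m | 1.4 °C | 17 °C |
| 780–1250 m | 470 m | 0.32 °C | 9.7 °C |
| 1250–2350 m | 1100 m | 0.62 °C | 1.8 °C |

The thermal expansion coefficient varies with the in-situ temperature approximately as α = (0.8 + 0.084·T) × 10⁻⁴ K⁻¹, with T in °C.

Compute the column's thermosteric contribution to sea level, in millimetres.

Layer 1: α = (0.8 + 0.084×25)×10⁻⁴ = 2.9×10⁻⁴ K⁻¹
Layer 2: α = (0.8 + 0.084×17)×10⁻⁴ = 2.228×10⁻⁴ K⁻¹
Layer 3: α = (0.8 + 0.084×9.7)×10⁻⁴ = 1.6148×10⁻⁴ K⁻¹
Layer 4: α = (0.8 + 0.084×1.8)×10⁻⁴ = 0.9512×10⁻⁴ K⁻¹
140 × 2.9×10⁻⁴ × 1.6 = 0.06496 m
2.228×10⁻⁴ × 1.4 × 640 = 0.1996288 m
Layer 3: 470 × 0.32 × 1.6148×10⁻⁴ = 0.024286592 m
1250–2350 m: 1100 × 0.62 × 0.9512×10⁻⁴ = 0.06487184 m
Δh = 0.06496 + 0.1996288 + 0.024286592 + 0.06487184 = 0.353747232 m ≈ 354 mm

354 mm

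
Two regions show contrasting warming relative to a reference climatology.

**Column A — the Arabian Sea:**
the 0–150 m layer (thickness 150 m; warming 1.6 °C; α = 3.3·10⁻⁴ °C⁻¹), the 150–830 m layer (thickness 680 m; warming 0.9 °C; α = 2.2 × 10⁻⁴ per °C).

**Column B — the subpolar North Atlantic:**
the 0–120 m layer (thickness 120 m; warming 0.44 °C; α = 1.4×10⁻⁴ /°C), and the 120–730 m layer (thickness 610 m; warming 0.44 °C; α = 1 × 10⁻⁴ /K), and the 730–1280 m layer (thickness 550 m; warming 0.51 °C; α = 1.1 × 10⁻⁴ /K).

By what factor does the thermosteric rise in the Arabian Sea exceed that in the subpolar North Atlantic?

≈ 3.3×

A 0–150 m: 150 × 3.3×10⁻⁴ × 1.6 = 0.07920 m
A 150–830 m: 0.9 × 2.2×10⁻⁴ × 680 = 0.13464 m
A total: 0.21384 m
B 120 × 0.44 × 1.4×10⁻⁴ = 0.007392 m
B 120–730 m: 1×10⁻⁴ × 610 × 0.44 = 0.02684 m
B 730–1280 m: 0.51 × 550 × 1.1×10⁻⁴ = 0.030855 m
B total: 0.065087 m
Ratio: 0.21384 / 0.065087 ≈ 3.285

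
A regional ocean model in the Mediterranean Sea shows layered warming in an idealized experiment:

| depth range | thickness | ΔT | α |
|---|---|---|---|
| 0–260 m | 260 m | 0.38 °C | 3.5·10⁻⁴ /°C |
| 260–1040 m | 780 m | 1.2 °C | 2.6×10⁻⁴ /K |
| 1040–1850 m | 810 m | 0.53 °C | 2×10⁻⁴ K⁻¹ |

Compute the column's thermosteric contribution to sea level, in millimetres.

0.38 × 3.5×10⁻⁴ × 260 = 0.03458 m
Layer 2: 780 × 2.6×10⁻⁴ × 1.2 = 0.24336 m
1040–1850 m: 810 × 0.53 × 2×10⁻⁴ = 0.08586 m
Δh = 0.03458 + 0.24336 + 0.08586 = 0.36380 m

about 360 mm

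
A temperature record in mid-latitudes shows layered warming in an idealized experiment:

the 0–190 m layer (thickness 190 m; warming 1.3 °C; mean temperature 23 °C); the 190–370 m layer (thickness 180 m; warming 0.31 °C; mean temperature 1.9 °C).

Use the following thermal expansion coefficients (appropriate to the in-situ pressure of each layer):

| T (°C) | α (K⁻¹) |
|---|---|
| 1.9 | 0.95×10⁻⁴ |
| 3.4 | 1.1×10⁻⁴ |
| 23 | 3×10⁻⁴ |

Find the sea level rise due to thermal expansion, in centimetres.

Layer 1 at 23 °C → α = 3×10⁻⁴ K⁻¹
Layer 2 at 1.9 °C → α = 0.95×10⁻⁴ K⁻¹
0–190 m: 190 × 3×10⁻⁴ × 1.3 = 0.07410 m
190–370 m: 180 × 0.31 × 0.95×10⁻⁴ = 0.005301 m
Δh = 0.07410 + 0.005301 = 0.079401 m ≈ 7.9 cm

about 7.9 cm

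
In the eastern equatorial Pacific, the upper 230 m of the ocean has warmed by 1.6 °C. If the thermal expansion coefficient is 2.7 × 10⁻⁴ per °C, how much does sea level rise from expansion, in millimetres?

about 99.4 mm

Δh = αΔT·H = 2.7×10⁻⁴ × 1.6 × 230 = 0.09936 m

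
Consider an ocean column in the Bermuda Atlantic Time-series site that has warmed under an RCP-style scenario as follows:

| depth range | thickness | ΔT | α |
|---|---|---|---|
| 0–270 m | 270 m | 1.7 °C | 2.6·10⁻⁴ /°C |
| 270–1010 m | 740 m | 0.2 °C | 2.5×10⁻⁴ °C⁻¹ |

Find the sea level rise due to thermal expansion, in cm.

Layer 1: 1.7 × 2.6×10⁻⁴ × 270 = 0.11934 m
Layer 2: 2.5×10⁻⁴ × 740 × 0.2 = 0.03700 m
Δh = 0.11934 + 0.03700 = 0.15634 m ≈ 15.6 cm

15.6 cm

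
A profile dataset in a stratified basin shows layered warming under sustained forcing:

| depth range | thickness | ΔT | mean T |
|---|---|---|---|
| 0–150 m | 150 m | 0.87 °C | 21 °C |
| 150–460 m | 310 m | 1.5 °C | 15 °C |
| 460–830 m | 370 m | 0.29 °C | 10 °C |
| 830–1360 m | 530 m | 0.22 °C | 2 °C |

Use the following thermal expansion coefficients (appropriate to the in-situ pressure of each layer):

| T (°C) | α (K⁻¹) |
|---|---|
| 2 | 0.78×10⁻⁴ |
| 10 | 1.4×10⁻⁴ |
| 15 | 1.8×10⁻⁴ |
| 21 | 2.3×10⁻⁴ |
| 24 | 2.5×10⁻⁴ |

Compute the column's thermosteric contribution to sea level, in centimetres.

Δh = 13.8 cm

Layer 1 at 21 °C → α = 2.3×10⁻⁴ K⁻¹
Layer 2 at 15 °C → α = 1.8×10⁻⁴ K⁻¹
Layer 3 at 10 °C → α = 1.4×10⁻⁴ K⁻¹
Layer 4 at 2 °C → α = 0.78×10⁻⁴ K⁻¹
0.87 × 2.3×10⁻⁴ × 150 = 0.030015 m
150–460 m: 310 × 1.5 × 1.8×10⁻⁴ = 0.08370 m
Layer 3: 0.29 × 370 × 1.4×10⁻⁴ = 0.015022 m
Layer 4: 0.78×10⁻⁴ × 0.22 × 530 = 0.0090948 m
Δh = 0.030015 + 0.08370 + 0.015022 + 0.0090948 = 0.1378318 m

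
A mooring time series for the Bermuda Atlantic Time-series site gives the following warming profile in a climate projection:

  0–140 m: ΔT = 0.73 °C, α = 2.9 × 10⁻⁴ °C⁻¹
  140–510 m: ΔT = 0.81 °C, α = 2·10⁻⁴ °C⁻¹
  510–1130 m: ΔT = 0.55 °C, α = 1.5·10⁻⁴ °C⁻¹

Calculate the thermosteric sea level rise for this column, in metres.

0–140 m: 0.73 × 2.9×10⁻⁴ × 140 = 0.029638 m
Layer 2: 2×10⁻⁴ × 370 × 0.81 = 0.05994 m
Layer 3: 1.5×10⁻⁴ × 620 × 0.55 = 0.05115 m
Δh = 0.029638 + 0.05994 + 0.05115 = 0.140728 m

Δh = 0.14 m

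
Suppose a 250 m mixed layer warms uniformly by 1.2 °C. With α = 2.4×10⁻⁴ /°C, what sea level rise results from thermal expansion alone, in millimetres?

72.0 mm of thermosteric rise

Δh = αΔT·H = 2.4×10⁻⁴ × 1.2 × 250 = 0.07200 m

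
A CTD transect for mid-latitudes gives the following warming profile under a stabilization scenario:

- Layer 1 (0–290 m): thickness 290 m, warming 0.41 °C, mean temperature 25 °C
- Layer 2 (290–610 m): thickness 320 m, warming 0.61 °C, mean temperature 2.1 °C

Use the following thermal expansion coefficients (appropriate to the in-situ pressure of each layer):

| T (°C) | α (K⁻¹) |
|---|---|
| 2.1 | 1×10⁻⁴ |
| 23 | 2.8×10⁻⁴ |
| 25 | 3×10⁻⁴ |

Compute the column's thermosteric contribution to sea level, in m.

about 0.0552 m

Layer 1 at 25 °C → α = 3×10⁻⁴ K⁻¹
Layer 2 at 2.1 °C → α = 1×10⁻⁴ K⁻¹
290 × 0.41 × 3×10⁻⁴ = 0.03567 m
Layer 2: 320 × 1×10⁻⁴ × 0.61 = 0.01952 m
Δh = 0.03567 + 0.01952 = 0.05519 m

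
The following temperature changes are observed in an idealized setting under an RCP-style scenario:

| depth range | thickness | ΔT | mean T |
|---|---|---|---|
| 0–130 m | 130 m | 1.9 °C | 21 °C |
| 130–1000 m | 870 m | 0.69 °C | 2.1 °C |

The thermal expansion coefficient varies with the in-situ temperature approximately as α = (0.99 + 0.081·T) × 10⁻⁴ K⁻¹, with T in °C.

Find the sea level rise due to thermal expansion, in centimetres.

Layer 1: α = (0.99 + 0.081×21)×10⁻⁴ = 2.691×10⁻⁴ K⁻¹
Layer 2: α = (0.99 + 0.081×2.1)×10⁻⁴ = 1.1601×10⁻⁴ K⁻¹
0–130 m: 2.691×10⁻⁴ × 1.9 × 130 = 0.0664677 m
130–1000 m: 0.69 × 1.1601×10⁻⁴ × 870 = 0.069640803 m
Δh = 0.0664677 + 0.069640803 = 0.136108503 m

14 cm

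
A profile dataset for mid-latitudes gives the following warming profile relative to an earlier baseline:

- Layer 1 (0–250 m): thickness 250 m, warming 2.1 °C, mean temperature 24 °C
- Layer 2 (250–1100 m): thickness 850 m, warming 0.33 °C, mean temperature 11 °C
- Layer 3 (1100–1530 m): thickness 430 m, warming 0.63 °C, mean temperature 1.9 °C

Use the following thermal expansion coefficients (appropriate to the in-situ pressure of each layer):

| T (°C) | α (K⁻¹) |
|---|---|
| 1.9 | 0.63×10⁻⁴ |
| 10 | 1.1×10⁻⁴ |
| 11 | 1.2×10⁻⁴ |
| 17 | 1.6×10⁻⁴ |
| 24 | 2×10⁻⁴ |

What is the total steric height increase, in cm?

Layer 1 at 24 °C → α = 2×10⁻⁴ K⁻¹
Layer 2 at 11 °C → α = 1.2×10⁻⁴ K⁻¹
Layer 3 at 1.9 °C → α = 0.63×10⁻⁴ K⁻¹
Layer 1: 2×10⁻⁴ × 250 × 2.1 = 0.10500 m
1.2×10⁻⁴ × 0.33 × 850 = 0.03366 m
430 × 0.63×10⁻⁴ × 0.63 = 0.0170667 m
Δh = 0.10500 + 0.03366 + 0.0170667 = 0.1557267 m ≈ 15.6 cm

15.6 cm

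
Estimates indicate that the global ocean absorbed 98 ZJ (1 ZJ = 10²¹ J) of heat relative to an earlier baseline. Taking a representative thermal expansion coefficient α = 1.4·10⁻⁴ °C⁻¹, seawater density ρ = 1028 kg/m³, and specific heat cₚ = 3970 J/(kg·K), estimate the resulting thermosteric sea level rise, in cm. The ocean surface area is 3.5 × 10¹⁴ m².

Δh = 0.961 cm

Per unit area: Q = 98×10²¹ / (3.5×10¹⁴) = 2.8×10⁸ J/m²
Δh = αQ/(ρcₚ) = 1.4×10⁻⁴ × 2.8×10⁸ / (1028 × 3970) ≈ 0.0096051 m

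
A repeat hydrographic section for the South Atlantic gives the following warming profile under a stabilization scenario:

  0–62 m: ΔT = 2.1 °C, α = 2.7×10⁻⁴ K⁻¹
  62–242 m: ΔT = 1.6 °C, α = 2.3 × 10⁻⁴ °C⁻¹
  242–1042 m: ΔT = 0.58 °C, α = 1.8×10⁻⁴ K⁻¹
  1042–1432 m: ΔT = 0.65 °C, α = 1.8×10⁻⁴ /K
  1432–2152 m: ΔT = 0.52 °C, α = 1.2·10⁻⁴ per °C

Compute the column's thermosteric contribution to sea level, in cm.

about 28 cm

2.7×10⁻⁴ × 2.1 × 62 = 0.035154 m
180 × 2.3×10⁻⁴ × 1.6 = 0.06624 m
0.58 × 1.8×10⁻⁴ × 800 = 0.08352 m
Layer 4: 1.8×10⁻⁴ × 0.65 × 390 = 0.04563 m
Layer 5: 0.52 × 720 × 1.2×10⁻⁴ = 0.044928 m
Δh = 0.035154 + 0.06624 + 0.08352 + 0.04563 + 0.044928 = 0.275472 m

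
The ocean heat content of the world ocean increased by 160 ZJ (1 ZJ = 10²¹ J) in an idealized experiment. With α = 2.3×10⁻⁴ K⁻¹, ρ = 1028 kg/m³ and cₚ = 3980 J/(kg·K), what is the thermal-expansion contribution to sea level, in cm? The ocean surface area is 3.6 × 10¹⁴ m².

Per unit area: Q = 160×10²¹ / (3.6×10¹⁴) ≈ 4.444×10⁸ J/m²
Δh = αQ/(ρcₚ) = 2.3×10⁻⁴ × 4.444×10⁸ / (1028 × 3980) ≈ 0.024982 m

2.50 cm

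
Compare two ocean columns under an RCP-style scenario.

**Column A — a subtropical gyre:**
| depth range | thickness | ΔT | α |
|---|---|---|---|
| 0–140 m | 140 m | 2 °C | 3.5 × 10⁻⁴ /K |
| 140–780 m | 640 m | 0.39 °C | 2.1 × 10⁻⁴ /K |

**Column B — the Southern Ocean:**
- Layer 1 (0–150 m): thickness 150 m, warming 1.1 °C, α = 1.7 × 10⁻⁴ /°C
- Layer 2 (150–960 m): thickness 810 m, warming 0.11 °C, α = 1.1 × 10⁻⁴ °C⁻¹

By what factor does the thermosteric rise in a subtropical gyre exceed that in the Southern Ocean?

A 0–140 m: 140 × 3.5×10⁻⁴ × 2 = 0.09800 m
A 640 × 2.1×10⁻⁴ × 0.39 = 0.052416 m
A total: 0.150416 m
B 0–150 m: 1.7×10⁻⁴ × 1.1 × 150 = 0.02805 m
B 1.1×10⁻⁴ × 810 × 0.11 = 0.009801 m
B total: 0.037851 m
Ratio: 0.150416 / 0.037851 ≈ 3.974

≈ 4.0×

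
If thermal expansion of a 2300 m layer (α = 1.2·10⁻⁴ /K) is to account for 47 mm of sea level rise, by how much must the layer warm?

ΔT ≈ 0.170 K

ΔT = Δh/(αH) = 0.047 / (1.2×10⁻⁴ × 2300) ≈ 0.1703 K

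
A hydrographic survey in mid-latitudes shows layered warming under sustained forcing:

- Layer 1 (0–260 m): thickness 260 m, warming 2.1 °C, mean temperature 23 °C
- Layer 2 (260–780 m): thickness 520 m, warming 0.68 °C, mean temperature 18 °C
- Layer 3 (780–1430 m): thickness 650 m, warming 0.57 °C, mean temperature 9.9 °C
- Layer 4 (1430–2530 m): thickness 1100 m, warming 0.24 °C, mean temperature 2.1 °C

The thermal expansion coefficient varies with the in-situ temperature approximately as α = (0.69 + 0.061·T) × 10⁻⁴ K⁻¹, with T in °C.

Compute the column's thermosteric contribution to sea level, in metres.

0.25 m of thermosteric rise

Layer 1: α = (0.69 + 0.061×23)×10⁻⁴ = 2.093×10⁻⁴ K⁻¹
Layer 2: α = (0.69 + 0.061×18)×10⁻⁴ = 1.788×10⁻⁴ K⁻¹
Layer 3: α = (0.69 + 0.061×9.9)×10⁻⁴ = 1.2939×10⁻⁴ K⁻¹
Layer 4: α = (0.69 + 0.061×2.1)×10⁻⁴ = 0.8181×10⁻⁴ K⁻¹
0–260 m: 2.093×10⁻⁴ × 260 × 2.1 = 0.1142778 m
0.68 × 1.788×10⁻⁴ × 520 = 0.06322368 m
Layer 3: 650 × 1.2939×10⁻⁴ × 0.57 = 0.047938995 m
1430–2530 m: 1100 × 0.8181×10⁻⁴ × 0.24 = 0.02159784 m
Δh = 0.1142778 + 0.06322368 + 0.047938995 + 0.02159784 = 0.247038315 m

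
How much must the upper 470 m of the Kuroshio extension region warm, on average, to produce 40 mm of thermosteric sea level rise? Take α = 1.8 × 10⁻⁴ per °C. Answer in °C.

about 0.473 °C

ΔT = Δh/(αH) = 0.04 / (1.8×10⁻⁴ × 470) ≈ 0.4728 °C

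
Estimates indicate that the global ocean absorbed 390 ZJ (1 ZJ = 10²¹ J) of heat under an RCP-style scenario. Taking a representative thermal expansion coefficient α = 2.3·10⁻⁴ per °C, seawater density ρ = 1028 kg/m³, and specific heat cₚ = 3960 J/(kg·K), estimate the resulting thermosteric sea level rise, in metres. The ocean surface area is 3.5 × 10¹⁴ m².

Δh ≈ 0.063 m

Per unit area: Q = 390×10²¹ / (3.5×10¹⁴) ≈ 1.114×10⁹ J/m²
Δh = αQ/(ρcₚ) = 2.3×10⁻⁴ × 1.114×10⁹ / (1028 × 3960) ≈ 0.06294 m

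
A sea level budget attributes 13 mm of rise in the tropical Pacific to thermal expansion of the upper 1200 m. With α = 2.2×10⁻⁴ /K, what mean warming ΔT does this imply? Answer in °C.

ΔT ≈ 0.049 °C

ΔT = Δh/(αH) = 0.013 / (2.2×10⁻⁴ × 1200) ≈ 0.04924 °C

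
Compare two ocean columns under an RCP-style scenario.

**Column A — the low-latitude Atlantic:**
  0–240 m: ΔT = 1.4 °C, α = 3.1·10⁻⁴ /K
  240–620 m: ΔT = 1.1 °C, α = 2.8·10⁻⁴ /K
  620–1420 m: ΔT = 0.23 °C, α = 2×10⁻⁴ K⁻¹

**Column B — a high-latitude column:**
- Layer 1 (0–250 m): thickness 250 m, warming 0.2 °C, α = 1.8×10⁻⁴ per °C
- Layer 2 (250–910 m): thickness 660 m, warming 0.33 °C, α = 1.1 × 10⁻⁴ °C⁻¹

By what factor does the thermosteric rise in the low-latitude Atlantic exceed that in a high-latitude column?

a factor of 7.8

A 0–240 m: 240 × 1.4 × 3.1×10⁻⁴ = 0.10416 m
A 1.1 × 380 × 2.8×10⁻⁴ = 0.11704 m
A 620–1420 m: 800 × 0.23 × 2×10⁻⁴ = 0.03680 m
A total: 0.25800 m
B Layer 1: 0.2 × 1.8×10⁻⁴ × 250 = 0.00900 m
B 660 × 0.33 × 1.1×10⁻⁴ = 0.023958 m
B total: 0.032958 m
Ratio: 0.25800 / 0.032958 ≈ 7.828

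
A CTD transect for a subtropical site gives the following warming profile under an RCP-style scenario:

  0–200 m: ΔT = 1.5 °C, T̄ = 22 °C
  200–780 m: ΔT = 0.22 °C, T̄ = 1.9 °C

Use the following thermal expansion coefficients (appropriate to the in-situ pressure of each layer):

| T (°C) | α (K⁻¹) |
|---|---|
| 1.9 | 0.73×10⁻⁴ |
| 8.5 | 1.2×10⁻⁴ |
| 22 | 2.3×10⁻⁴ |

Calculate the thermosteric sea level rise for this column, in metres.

0.078 m

Layer 1 at 22 °C → α = 2.3×10⁻⁴ K⁻¹
Layer 2 at 1.9 °C → α = 0.73×10⁻⁴ K⁻¹
0–200 m: 2.3×10⁻⁴ × 1.5 × 200 = 0.06900 m
200–780 m: 0.22 × 0.73×10⁻⁴ × 580 = 0.0093148 m
Δh = 0.06900 + 0.0093148 = 0.0783148 m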